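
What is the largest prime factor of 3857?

3857 = 7 · 551
551 = 19 · 29
29 is prime.
So 3857 = 7 · 19 · 29; the largest prime factor is 29.

29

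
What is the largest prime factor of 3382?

89

3382 = 2 · 1691
1691 = 19 · 89
89 is prime.
So 3382 = 2 · 19 · 89; the largest prime factor is 89.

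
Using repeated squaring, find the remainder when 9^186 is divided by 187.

64

9^1 ≡ 9 (mod 187)
9^2 ≡ 9^2 = 81 ≡ 81 (mod 187)
9^4 ≡ 81^2 = 6561 ≡ 16 (mod 187)
9^8 ≡ 16^2 = 256 ≡ 69 (mod 187)
9^16 ≡ 69^2 = 4761 ≡ 86 (mod 187)
9^32 ≡ 86^2 = 7396 ≡ 103 (mod 187)
9^64 ≡ 103^2 = 10609 ≡ 137 (mod 187)
9^128 ≡ 137^2 = 18769 ≡ 69 (mod 187)
186 = 128 + 32 + 16 + 8 + 2 in binary powers of 2.
So 9^186 ≡ 69 · 103 · 86 · 69 · 81 ≡ 64 (mod 187).
Since 64 ≠ 1, base 9 is a Fermat witness: 187 is composite.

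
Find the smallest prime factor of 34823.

97

34823 is odd.
Digit sum 20, not divisible by 3.
Ends in 3: not divisible by 5.
7: 34823 = 7·4974 + 5
11: 34823 = 11·3165 + 8
13: 34823 = 13·2678 + 9
17: 34823 = 17·2048 + 7
19: 34823 = 19·1832 + 15
23: 34823 = 23·1514 + 1
29: 34823 = 29·1200 + 23
31: 34823 = 31·1123 + 10
37: 34823 = 37·941 + 6
41: 34823 = 41·849 + 14
43: 34823 = 43·809 + 36
47: 34823 = 47·740 + 43
53: 34823 = 53·657 + 2
59: 34823 = 59·590 + 13
61: 34823 = 61·570 + 53
67: 34823 = 67·519 + 50
71: 34823 = 71·490 + 33
73: 34823 = 73·477 + 2
79: 34823 = 79·440 + 63
83: 34823 = 83·419 + 46
89: 34823 = 89·391 + 24
97: 34823 = 97·359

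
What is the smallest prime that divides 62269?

62269 is odd.
Digit sum 25, not divisible by 3.
Ends in 9: not divisible by 5.
7: 62269 = 7·8895 + 4
11: 62269 = 11·5660 + 9
13: 62269 = 13·4789 + 12
17: 62269 = 17·3662 + 15
19: 62269 = 19·3277 + 6
23: 62269 = 23·2707 + 8
29: 62269 = 29·2147 + 6
31: 62269 = 31·2008 + 21
37: 62269 = 37·1682 + 35
41: 62269 = 41·1518 + 31
43: 62269 = 43·1448 + 5
47: 62269 = 47·1324 + 41
53: 62269 = 53·1174 + 47
59: 62269 = 59·1055 + 24
61: 62269 = 61·1020 + 49
67: 62269 = 67·929 + 26
71: 62269 = 71·877 + 2
73: 62269 = 73·853

73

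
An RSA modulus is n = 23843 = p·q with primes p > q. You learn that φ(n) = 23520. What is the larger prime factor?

φ(n) = (p−1)(q−1) = n − (p+q) + 1, so p + q = 23843 − 23520 + 1 = 324.
p and q are the roots of t² − 324t + 23843 = 0.
Discriminant: 324² − 4·23843 = 104976 − 95372 = 9604; √9604 = 98.
q = (324 − 98)/2 = 113, p = (324 + 98)/2 = 211.
Check: 113 · 211 = 23843.

211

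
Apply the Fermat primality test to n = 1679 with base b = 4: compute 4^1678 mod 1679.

1497

4^1 ≡ 4 (mod 1679)
4^2 ≡ 4^2 = 16 ≡ 16 (mod 1679)
4^4 ≡ 16^2 = 256 ≡ 256 (mod 1679)
4^8 ≡ 256^2 = 65536 ≡ 55 (mod 1679)
4^16 ≡ 55^2 = 3025 ≡ 1346 (mod 1679)
4^32 ≡ 1346^2 = 1811716 ≡ 75 (mod 1679)
4^64 ≡ 75^2 = 5625 ≡ 588 (mod 1679)
4^128 ≡ 588^2 = 345744 ≡ 1549 (mod 1679)
4^256 ≡ 1549^2 = 2399401 ≡ 110 (mod 1679)
4^512 ≡ 110^2 = 12100 ≡ 347 (mod 1679)
4^1024 ≡ 347^2 = 120409 ≡ 1200 (mod 1679)
1678 = 1024 + 512 + 128 + 8 + 4 + 2 in binary powers of 2.
So 4^1678 ≡ 1200 · 347 · 1549 · 55 · 256 · 16 ≡ 1497 (mod 1679).
Since 1497 ≠ 1, base 4 is a Fermat witness: 1679 is composite.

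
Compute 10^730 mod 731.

10^1 ≡ 10 (mod 731)
10^2 ≡ 10^2 = 100 ≡ 100 (mod 731)
10^4 ≡ 100^2 = 10000 ≡ 497 (mod 731)
10^8 ≡ 497^2 = 247009 ≡ 662 (mod 731)
10^16 ≡ 662^2 = 438244 ≡ 375 (mod 731)
10^32 ≡ 375^2 = 140625 ≡ 273 (mod 731)
10^64 ≡ 273^2 = 74529 ≡ 698 (mod 731)
10^128 ≡ 698^2 = 487204 ≡ 358 (mod 731)
10^256 ≡ 358^2 = 128164 ≡ 239 (mod 731)
10^512 ≡ 239^2 = 57121 ≡ 103 (mod 731)
730 = 512 + 128 + 64 + 16 + 8 + 2 in binary powers of 2.
So 10^730 ≡ 103 · 358 · 698 · 375 · 662 · 100 ≡ 461 (mod 731).
Since 461 ≠ 1, base 10 is a Fermat witness: 731 is composite.

461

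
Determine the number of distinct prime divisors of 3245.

3245 = 5 · 649
649 = 11 · 59
3245 = 5 · 11 · 59, which has 3 distinct prime factors.

3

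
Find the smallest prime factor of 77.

7

77 is odd.
Digit sum 14, not divisible by 3.
Ends in 7: not divisible by 5.
7: 77 = 7·11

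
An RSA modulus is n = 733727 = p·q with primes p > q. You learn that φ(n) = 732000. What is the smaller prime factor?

φ(n) = (p−1)(q−1) = n − (p+q) + 1, so p + q = 733727 − 732000 + 1 = 1728.
p and q are the roots of t² − 1728t + 733727 = 0.
Discriminant: 1728² − 4·733727 = 2985984 − 2934908 = 51076; √51076 = 226.
q = (1728 − 226)/2 = 751, p = (1728 + 226)/2 = 977.
Check: 751 · 977 = 733727.

751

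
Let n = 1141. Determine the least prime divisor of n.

7

1141 is odd.
Digit sum 7, not divisible by 3.
Ends in 1: not divisible by 5.
7: 1141 = 7·163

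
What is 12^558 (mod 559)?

12^1 ≡ 12 (mod 559)
12^2 ≡ 12^2 = 144 ≡ 144 (mod 559)
12^4 ≡ 144^2 = 20736 ≡ 53 (mod 559)
12^8 ≡ 53^2 = 2809 ≡ 14 (mod 559)
12^16 ≡ 14^2 = 196 ≡ 196 (mod 559)
12^32 ≡ 196^2 = 38416 ≡ 404 (mod 559)
12^64 ≡ 404^2 = 163216 ≡ 547 (mod 559)
12^128 ≡ 547^2 = 299209 ≡ 144 (mod 559)
12^256 ≡ 144^2 = 20736 ≡ 53 (mod 559)
12^512 ≡ 53^2 = 2809 ≡ 14 (mod 559)
558 = 512 + 32 + 8 + 4 + 2 in binary powers of 2.
So 12^558 ≡ 14 · 404 · 14 · 53 · 144 ≡ 183 (mod 559).
Since 183 ≠ 1, base 12 is a Fermat witness: 559 is composite.

183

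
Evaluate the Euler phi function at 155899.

Factor: 155899 = 31 · 47 · 107.
φ(155899) = (31−1) · (47−1) · (107−1) = 30 · 46 · 106 = 146280.

146280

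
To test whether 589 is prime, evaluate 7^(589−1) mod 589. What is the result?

7^1 ≡ 7 (mod 589)
7^2 ≡ 7^2 = 49 ≡ 49 (mod 589)
7^4 ≡ 49^2 = 2401 ≡ 45 (mod 589)
7^8 ≡ 45^2 = 2025 ≡ 258 (mod 589)
7^16 ≡ 258^2 = 66564 ≡ 7 (mod 589)
7^32 ≡ 7^2 = 49 ≡ 49 (mod 589)
7^64 ≡ 49^2 = 2401 ≡ 45 (mod 589)
7^128 ≡ 45^2 = 2025 ≡ 258 (mod 589)
7^256 ≡ 258^2 = 66564 ≡ 7 (mod 589)
7^512 ≡ 7^2 = 49 ≡ 49 (mod 589)
588 = 512 + 64 + 8 + 4 in binary powers of 2.
So 7^588 ≡ 49 · 45 · 258 · 45 ≡ 343 (mod 589).
Since 343 ≠ 1, base 7 is a Fermat witness: 589 is composite.

343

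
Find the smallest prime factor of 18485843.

18485843 is odd.
Digit sum 41, not divisible by 3.
Ends in 3: not divisible by 5.
7: 18485843 = 7·2640834 + 5
11: 18485843 = 11·1680531 + 2
13: 18485843 = 13·1421987 + 12
17: 18485843 = 17·1087402 + 9
19: 18485843 = 19·972939 + 2
23: 18485843 = 23·803732 + 7
29: 18485843 = 29·637442 + 25
31: 18485843 = 31·596317 + 16
37: 18485843 = 37·499617 + 14
41: 18485843 = 41·450874 + 9
43: 18485843 = 43·429903 + 14
47: 18485843 = 47·393315 + 38
53: 18485843 = 53·348789 + 26
59: 18485843 = 59·313319 + 22
61: 18485843 = 61·303046 + 37
67: 18485843 = 67·275908 + 7
71: 18485843 = 71·260363 + 70
73: 18485843 = 73·253230 + 53
79: 18485843 = 79·233998 + 1
83: 18485843 = 83·222721

83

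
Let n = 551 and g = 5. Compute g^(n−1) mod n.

5^1 ≡ 5 (mod 551)
5^2 ≡ 5^2 = 25 ≡ 25 (mod 551)
5^4 ≡ 25^2 = 625 ≡ 74 (mod 551)
5^8 ≡ 74^2 = 5476 ≡ 517 (mod 551)
5^16 ≡ 517^2 = 267289 ≡ 54 (mod 551)
5^32 ≡ 54^2 = 2916 ≡ 161 (mod 551)
5^64 ≡ 161^2 = 25921 ≡ 24 (mod 551)
5^128 ≡ 24^2 = 576 ≡ 25 (mod 551)
5^256 ≡ 25^2 = 625 ≡ 74 (mod 551)
5^512 ≡ 74^2 = 5476 ≡ 517 (mod 551)
550 = 512 + 32 + 4 + 2 in binary powers of 2.
So 5^550 ≡ 517 · 161 · 74 · 25 ≡ 480 (mod 551).
Since 480 ≠ 1, base 5 is a Fermat witness: 551 is composite.

480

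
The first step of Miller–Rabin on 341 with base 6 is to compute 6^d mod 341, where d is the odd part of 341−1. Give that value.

341 − 1 = 340 = 2^2 · 85, so d = 85.
6^1 ≡ 6 (mod 341)
6^2 ≡ 6^2 = 36 ≡ 36 (mod 341)
6^4 ≡ 36^2 = 1296 ≡ 273 (mod 341)
6^8 ≡ 273^2 = 74529 ≡ 191 (mod 341)
6^16 ≡ 191^2 = 36481 ≡ 335 (mod 341)
6^32 ≡ 335^2 = 112225 ≡ 36 (mod 341)
6^64 ≡ 36^2 = 1296 ≡ 273 (mod 341)
85 = 64 + 16 + 4 + 1 in binary powers of 2.
So 6^85 ≡ 273 · 335 · 273 · 6 ≡ 285 (mod 341).
Squaring chain: 285 → 67; never reaches −1, so base 6 is a Miller–Rabin witness that 341 is composite.

285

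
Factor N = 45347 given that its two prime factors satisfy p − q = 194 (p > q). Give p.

331

Since p = q + 194, we have 45347 = q(q + 194), so q² + 194q − 45347 = 0.
Discriminant: 194² + 4·45347 = 37636 + 181388 = 219024; √219024 = 468.
q = (−194 + 468)/2 = 137, and p = q + 194 = 331.
Check: 137 · 331 = 45347.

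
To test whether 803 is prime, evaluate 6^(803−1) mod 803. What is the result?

641

6^1 ≡ 6 (mod 803)
6^2 ≡ 6^2 = 36 ≡ 36 (mod 803)
6^4 ≡ 36^2 = 1296 ≡ 493 (mod 803)
6^8 ≡ 493^2 = 243049 ≡ 543 (mod 803)
6^16 ≡ 543^2 = 294849 ≡ 148 (mod 803)
6^32 ≡ 148^2 = 21904 ≡ 223 (mod 803)
6^64 ≡ 223^2 = 49729 ≡ 746 (mod 803)
6^128 ≡ 746^2 = 556516 ≡ 37 (mod 803)
6^256 ≡ 37^2 = 1369 ≡ 566 (mod 803)
6^512 ≡ 566^2 = 320356 ≡ 762 (mod 803)
802 = 512 + 256 + 32 + 2 in binary powers of 2.
So 6^802 ≡ 762 · 566 · 223 · 36 ≡ 641 (mod 803).
Since 641 ≠ 1, base 6 is a Fermat witness: 803 is composite.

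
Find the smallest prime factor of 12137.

12137 is odd.
Digit sum 14, not divisible by 3.
Ends in 7: not divisible by 5.
7: 12137 = 7·1733 + 6
11: 12137 = 11·1103 + 4
13: 12137 = 13·933 + 8
17: 12137 = 17·713 + 16
19: 12137 = 19·638 + 15
23: 12137 = 23·527 + 16
29: 12137 = 29·418 + 15
31: 12137 = 31·391 + 16
37: 12137 = 37·328 + 1
41: 12137 = 41·296 + 1
43: 12137 = 43·282 + 11
47: 12137 = 47·258 + 11
53: 12137 = 53·229

53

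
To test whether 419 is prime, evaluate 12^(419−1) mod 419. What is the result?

12^1 ≡ 12 (mod 419)
12^2 ≡ 12^2 = 144 ≡ 144 (mod 419)
12^4 ≡ 144^2 = 20736 ≡ 205 (mod 419)
12^8 ≡ 205^2 = 42025 ≡ 125 (mod 419)
12^16 ≡ 125^2 = 15625 ≡ 122 (mod 419)
12^32 ≡ 122^2 = 14884 ≡ 219 (mod 419)
12^64 ≡ 219^2 = 47961 ≡ 195 (mod 419)
12^128 ≡ 195^2 = 38025 ≡ 315 (mod 419)
12^256 ≡ 315^2 = 99225 ≡ 341 (mod 419)
418 = 256 + 128 + 32 + 2 in binary powers of 2.
So 12^418 ≡ 341 · 315 · 219 · 144 ≡ 1 (mod 419).
Since the result is 1, base 12 gives no evidence that 419 is composite.

1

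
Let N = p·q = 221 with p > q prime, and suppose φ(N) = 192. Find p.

φ(n) = (p−1)(q−1) = n − (p+q) + 1, so p + q = 221 − 192 + 1 = 30.
p and q are the roots of t² − 30t + 221 = 0.
Discriminant: 30² − 4·221 = 900 − 884 = 16; √16 = 4.
q = (30 − 4)/2 = 13, p = (30 + 4)/2 = 17.
Check: 13 · 17 = 221.

17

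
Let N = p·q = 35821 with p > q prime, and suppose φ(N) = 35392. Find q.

φ(n) = (p−1)(q−1) = n − (p+q) + 1, so p + q = 35821 − 35392 + 1 = 430.
p and q are the roots of t² − 430t + 35821 = 0.
Discriminant: 430² − 4·35821 = 184900 − 143284 = 41616; √41616 = 204.
q = (430 − 204)/2 = 113, p = (430 + 204)/2 = 317.
Check: 113 · 317 = 35821.

113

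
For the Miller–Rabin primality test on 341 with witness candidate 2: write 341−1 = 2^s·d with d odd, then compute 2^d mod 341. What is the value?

341 − 1 = 340 = 2^2 · 85, so d = 85.
2^1 ≡ 2 (mod 341)
2^2 ≡ 2^2 = 4 ≡ 4 (mod 341)
2^4 ≡ 4^2 = 16 ≡ 16 (mod 341)
2^8 ≡ 16^2 = 256 ≡ 256 (mod 341)
2^16 ≡ 256^2 = 65536 ≡ 64 (mod 341)
2^32 ≡ 64^2 = 4096 ≡ 4 (mod 341)
2^64 ≡ 4^2 = 16 ≡ 16 (mod 341)
85 = 64 + 16 + 4 + 1 in binary powers of 2.
So 2^85 ≡ 16 · 64 · 16 · 2 ≡ 32 (mod 341).
Squaring chain: 32 → 1; never reaches −1, so base 2 is a Miller–Rabin witness that 341 is composite.

32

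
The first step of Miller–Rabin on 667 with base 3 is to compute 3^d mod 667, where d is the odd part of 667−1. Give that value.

188

667 − 1 = 666 = 2^1 · 333, so d = 333.
3^1 ≡ 3 (mod 667)
3^2 ≡ 3^2 = 9 ≡ 9 (mod 667)
3^4 ≡ 9^2 = 81 ≡ 81 (mod 667)
3^8 ≡ 81^2 = 6561 ≡ 558 (mod 667)
3^16 ≡ 558^2 = 311364 ≡ 542 (mod 667)
3^32 ≡ 542^2 = 293764 ≡ 284 (mod 667)
3^64 ≡ 284^2 = 80656 ≡ 616 (mod 667)
3^128 ≡ 616^2 = 379456 ≡ 600 (mod 667)
3^256 ≡ 600^2 = 360000 ≡ 487 (mod 667)
333 = 256 + 64 + 8 + 4 + 1 in binary powers of 2.
So 3^333 ≡ 487 · 616 · 558 · 81 · 3 ≡ 188 (mod 667).
Squaring chain: 188; never reaches −1, so base 3 is a Miller–Rabin witness that 667 is composite.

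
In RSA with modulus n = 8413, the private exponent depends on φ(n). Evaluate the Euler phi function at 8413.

Factor: 8413 = 47 · 179.
φ(8413) = (47−1) · (179−1) = 46 · 178 = 8188.

8188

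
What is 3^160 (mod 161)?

39

3^1 ≡ 3 (mod 161)
3^2 ≡ 3^2 = 9 ≡ 9 (mod 161)
3^4 ≡ 9^2 = 81 ≡ 81 (mod 161)
3^8 ≡ 81^2 = 6561 ≡ 121 (mod 161)
3^16 ≡ 121^2 = 14641 ≡ 151 (mod 161)
3^32 ≡ 151^2 = 22801 ≡ 100 (mod 161)
3^64 ≡ 100^2 = 10000 ≡ 18 (mod 161)
3^128 ≡ 18^2 = 324 ≡ 2 (mod 161)
160 = 128 + 32 in binary powers of 2.
So 3^160 ≡ 2 · 100 ≡ 39 (mod 161).
Since 39 ≠ 1, base 3 is a Fermat witness: 161 is composite.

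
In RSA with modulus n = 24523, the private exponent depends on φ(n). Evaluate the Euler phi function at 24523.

24208

Factor: 24523 = 137 · 179.
φ(24523) = (137−1) · (179−1) = 136 · 178 = 24208.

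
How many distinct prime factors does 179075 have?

4

179075 = 5^2 · 7163
7163 = 13 · 551
551 = 19 · 29
179075 = 5^2 · 13 · 19 · 29, which has 4 distinct prime factors.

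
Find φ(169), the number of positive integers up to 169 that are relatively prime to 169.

Factor: 169 = 13^2.
φ(169) = 13^1·(13−1) = 156.

156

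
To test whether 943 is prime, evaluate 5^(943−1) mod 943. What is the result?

558

5^1 ≡ 5 (mod 943)
5^2 ≡ 5^2 = 25 ≡ 25 (mod 943)
5^4 ≡ 25^2 = 625 ≡ 625 (mod 943)
5^8 ≡ 625^2 = 390625 ≡ 223 (mod 943)
5^16 ≡ 223^2 = 49729 ≡ 693 (mod 943)
5^32 ≡ 693^2 = 480249 ≡ 262 (mod 943)
5^64 ≡ 262^2 = 68644 ≡ 748 (mod 943)
5^128 ≡ 748^2 = 559504 ≡ 305 (mod 943)
5^256 ≡ 305^2 = 93025 ≡ 611 (mod 943)
5^512 ≡ 611^2 = 373321 ≡ 836 (mod 943)
942 = 512 + 256 + 128 + 32 + 8 + 4 + 2 in binary powers of 2.
So 5^942 ≡ 836 · 611 · 305 · 262 · 223 · 625 · 25 ≡ 558 (mod 943).
Since 558 ≠ 1, base 5 is a Fermat witness: 943 is composite.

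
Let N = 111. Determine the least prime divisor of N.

3

111 is odd.
Digit sum 3, divisible by 3.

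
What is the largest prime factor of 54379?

54379 = 13 · 4183
4183 = 47 · 89
89 is prime.
So 54379 = 13 · 47 · 89; the largest prime factor is 89.

89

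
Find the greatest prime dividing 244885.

244885 = 5 · 48977
48977 = 17 · 2881
2881 = 43 · 67
67 is prime.
So 244885 = 5 · 17 · 43 · 67; the largest prime factor is 67.

67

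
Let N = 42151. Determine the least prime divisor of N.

42151 is odd.
Digit sum 13, not divisible by 3.
Ends in 1: not divisible by 5.
7: 42151 = 7·6021 + 4
11: 42151 = 11·3831 + 10
13: 42151 = 13·3242 + 5
17: 42151 = 17·2479 + 8
19: 42151 = 19·2218 + 9
23: 42151 = 23·1832 + 15
29: 42151 = 29·1453 + 14
31: 42151 = 31·1359 + 22
37: 42151 = 37·1139 + 8
41: 42151 = 41·1028 + 3
43: 42151 = 43·980 + 11
47: 42151 = 47·896 + 39
53: 42151 = 53·795 + 16
59: 42151 = 59·714 + 25
61: 42151 = 61·691

61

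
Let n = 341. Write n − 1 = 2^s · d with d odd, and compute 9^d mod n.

67

341 − 1 = 340 = 2^2 · 85, so d = 85.
9^1 ≡ 9 (mod 341)
9^2 ≡ 9^2 = 81 ≡ 81 (mod 341)
9^4 ≡ 81^2 = 6561 ≡ 82 (mod 341)
9^8 ≡ 82^2 = 6724 ≡ 245 (mod 341)
9^16 ≡ 245^2 = 60025 ≡ 9 (mod 341)
9^32 ≡ 9^2 = 81 ≡ 81 (mod 341)
9^64 ≡ 81^2 = 6561 ≡ 82 (mod 341)
85 = 64 + 16 + 4 + 1 in binary powers of 2.
So 9^85 ≡ 82 · 9 · 82 · 9 ≡ 67 (mod 341).
Squaring chain: 67 → 56; never reaches −1, so base 9 is a Miller–Rabin witness that 341 is composite.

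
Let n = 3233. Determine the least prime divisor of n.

53

3233 is odd.
Digit sum 11, not divisible by 3.
Ends in 3: not divisible by 5.
7: 3233 = 7·461 + 6
11: 3233 = 11·293 + 10
13: 3233 = 13·248 + 9
17: 3233 = 17·190 + 3
19: 3233 = 19·170 + 3
23: 3233 = 23·140 + 13
29: 3233 = 29·111 + 14
31: 3233 = 31·104 + 9
37: 3233 = 37·87 + 14
41: 3233 = 41·78 + 35
43: 3233 = 43·75 + 8
47: 3233 = 47·68 + 37
53: 3233 = 53·61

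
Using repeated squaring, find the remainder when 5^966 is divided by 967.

5^1 ≡ 5 (mod 967)
5^2 ≡ 5^2 = 25 ≡ 25 (mod 967)
5^4 ≡ 25^2 = 625 ≡ 625 (mod 967)
5^8 ≡ 625^2 = 390625 ≡ 924 (mod 967)
5^16 ≡ 924^2 = 853776 ≡ 882 (mod 967)
5^32 ≡ 882^2 = 777924 ≡ 456 (mod 967)
5^64 ≡ 456^2 = 207936 ≡ 31 (mod 967)
5^128 ≡ 31^2 = 961 ≡ 961 (mod 967)
5^256 ≡ 961^2 = 923521 ≡ 36 (mod 967)
5^512 ≡ 36^2 = 1296 ≡ 329 (mod 967)
966 = 512 + 256 + 128 + 64 + 4 + 2 in binary powers of 2.
So 5^966 ≡ 329 · 36 · 961 · 31 · 625 · 25 ≡ 1 (mod 967).
Since the result is 1, base 5 gives no evidence that 967 is composite.

1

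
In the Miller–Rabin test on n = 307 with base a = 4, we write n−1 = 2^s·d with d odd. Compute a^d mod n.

1

307 − 1 = 306 = 2^1 · 153, so d = 153.
4^1 ≡ 4 (mod 307)
4^2 ≡ 4^2 = 16 ≡ 16 (mod 307)
4^4 ≡ 16^2 = 256 ≡ 256 (mod 307)
4^8 ≡ 256^2 = 65536 ≡ 145 (mod 307)
4^16 ≡ 145^2 = 21025 ≡ 149 (mod 307)
4^32 ≡ 149^2 = 22201 ≡ 97 (mod 307)
4^64 ≡ 97^2 = 9409 ≡ 199 (mod 307)
4^128 ≡ 199^2 = 39601 ≡ 305 (mod 307)
153 = 128 + 16 + 8 + 1 in binary powers of 2.
So 4^153 ≡ 305 · 149 · 145 · 4 ≡ 1 (mod 307).
Since 4^d ≡ 1 (mod 307), base 4 does not prove 307 composite.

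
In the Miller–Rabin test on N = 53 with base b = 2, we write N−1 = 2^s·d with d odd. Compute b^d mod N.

53 − 1 = 52 = 2^2 · 13, so d = 13.
2^1 ≡ 2 (mod 53)
2^2 ≡ 2^2 = 4 ≡ 4 (mod 53)
2^4 ≡ 4^2 = 16 ≡ 16 (mod 53)
2^8 ≡ 16^2 = 256 ≡ 44 (mod 53)
13 = 8 + 4 + 1 in binary powers of 2.
So 2^13 ≡ 44 · 16 · 2 ≡ 30 (mod 53).
Squaring chain: 30 → 52; reaches −1, so base 2 does not prove 53 composite.

30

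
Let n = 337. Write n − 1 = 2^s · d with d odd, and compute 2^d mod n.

337 − 1 = 336 = 2^4 · 21, so d = 21.
2^1 ≡ 2 (mod 337)
2^2 ≡ 2^2 = 4 ≡ 4 (mod 337)
2^4 ≡ 4^2 = 16 ≡ 16 (mod 337)
2^8 ≡ 16^2 = 256 ≡ 256 (mod 337)
2^16 ≡ 256^2 = 65536 ≡ 158 (mod 337)
21 = 16 + 4 + 1 in binary powers of 2.
So 2^21 ≡ 158 · 16 · 2 ≡ 1 (mod 337).
Since 2^d ≡ 1 (mod 337), base 2 does not prove 337 composite.

1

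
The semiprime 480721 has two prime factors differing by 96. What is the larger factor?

743

Since p = q + 96, we have 480721 = q(q + 96), so q² + 96q − 480721 = 0.
Discriminant: 96² + 4·480721 = 9216 + 1922884 = 1932100; √1932100 = 1390.
q = (−96 + 1390)/2 = 647, and p = q + 96 = 743.
Check: 647 · 743 = 480721.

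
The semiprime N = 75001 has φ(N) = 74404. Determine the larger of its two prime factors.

419

φ(n) = (p−1)(q−1) = n − (p+q) + 1, so p + q = 75001 − 74404 + 1 = 598.
p and q are the roots of t² − 598t + 75001 = 0.
Discriminant: 598² − 4·75001 = 357604 − 300004 = 57600; √57600 = 240.
q = (598 − 240)/2 = 179, p = (598 + 240)/2 = 419.
Check: 179 · 419 = 75001.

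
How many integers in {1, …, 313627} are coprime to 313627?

297000

Factor: 313627 = 31 · 67 · 151.
φ(313627) = (31−1) · (67−1) · (151−1) = 30 · 66 · 150 = 297000.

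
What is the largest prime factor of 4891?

73

4891 = 67 · 73
73 is prime.
So 4891 = 67 · 73; the largest prime factor is 73.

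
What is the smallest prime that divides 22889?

22889 is odd.
Digit sum 29, not divisible by 3.
Ends in 9: not divisible by 5.
7: 22889 = 7·3269 + 6
11: 22889 = 11·2080 + 9
13: 22889 = 13·1760 + 9
17: 22889 = 17·1346 + 7
19: 22889 = 19·1204 + 13
23: 22889 = 23·995 + 4
29: 22889 = 29·789 + 8
31: 22889 = 31·738 + 11
37: 22889 = 37·618 + 23
41: 22889 = 41·558 + 11
43: 22889 = 43·532 + 13
47: 22889 = 47·487

47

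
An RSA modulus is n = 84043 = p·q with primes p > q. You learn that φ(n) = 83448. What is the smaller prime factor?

229

φ(n) = (p−1)(q−1) = n − (p+q) + 1, so p + q = 84043 − 83448 + 1 = 596.
p and q are the roots of t² − 596t + 84043 = 0.
Discriminant: 596² − 4·84043 = 355216 − 336172 = 19044; √19044 = 138.
q = (596 − 138)/2 = 229, p = (596 + 138)/2 = 367.
Check: 229 · 367 = 84043.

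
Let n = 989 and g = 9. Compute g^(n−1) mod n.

439

9^1 ≡ 9 (mod 989)
9^2 ≡ 9^2 = 81 ≡ 81 (mod 989)
9^4 ≡ 81^2 = 6561 ≡ 627 (mod 989)
9^8 ≡ 627^2 = 393129 ≡ 496 (mod 989)
9^16 ≡ 496^2 = 246016 ≡ 744 (mod 989)
9^32 ≡ 744^2 = 553536 ≡ 685 (mod 989)
9^64 ≡ 685^2 = 469225 ≡ 439 (mod 989)
9^128 ≡ 439^2 = 192721 ≡ 855 (mod 989)
9^256 ≡ 855^2 = 731025 ≡ 154 (mod 989)
9^512 ≡ 154^2 = 23716 ≡ 969 (mod 989)
988 = 512 + 256 + 128 + 64 + 16 + 8 + 4 in binary powers of 2.
So 9^988 ≡ 969 · 154 · 855 · 439 · 744 · 496 · 627 ≡ 439 (mod 989).
Since 439 ≠ 1, base 9 is a Fermat witness: 989 is composite.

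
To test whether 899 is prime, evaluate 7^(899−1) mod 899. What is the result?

484

7^1 ≡ 7 (mod 899)
7^2 ≡ 7^2 = 49 ≡ 49 (mod 899)
7^4 ≡ 49^2 = 2401 ≡ 603 (mod 899)
7^8 ≡ 603^2 = 363609 ≡ 413 (mod 899)
7^16 ≡ 413^2 = 170569 ≡ 658 (mod 899)
7^32 ≡ 658^2 = 432964 ≡ 545 (mod 899)
7^64 ≡ 545^2 = 297025 ≡ 355 (mod 899)
7^128 ≡ 355^2 = 126025 ≡ 165 (mod 899)
7^256 ≡ 165^2 = 27225 ≡ 255 (mod 899)
7^512 ≡ 255^2 = 65025 ≡ 297 (mod 899)
898 = 512 + 256 + 128 + 2 in binary powers of 2.
So 7^898 ≡ 297 · 255 · 165 · 49 ≡ 484 (mod 899).
Since 484 ≠ 1, base 7 is a Fermat witness: 899 is composite.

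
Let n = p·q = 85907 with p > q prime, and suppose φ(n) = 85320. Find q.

φ(n) = (p−1)(q−1) = n − (p+q) + 1, so p + q = 85907 − 85320 + 1 = 588.
p and q are the roots of t² − 588t + 85907 = 0.
Discriminant: 588² − 4·85907 = 345744 − 343628 = 2116; √2116 = 46.
q = (588 − 46)/2 = 271, p = (588 + 46)/2 = 317.
Check: 271 · 317 = 85907.

271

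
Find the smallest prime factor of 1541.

23

1541 is odd.
Digit sum 11, not divisible by 3.
Ends in 1: not divisible by 5.
7: 1541 = 7·220 + 1
11: 1541 = 11·140 + 1
13: 1541 = 13·118 + 7
17: 1541 = 17·90 + 11
19: 1541 = 19·81 + 2
23: 1541 = 23·67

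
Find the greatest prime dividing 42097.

42097 = 11 · 3827
3827 = 43 · 89
89 is prime.
So 42097 = 11 · 43 · 89; the largest prime factor is 89.

89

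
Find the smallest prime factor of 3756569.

47

3756569 is odd.
Digit sum 41, not divisible by 3.
Ends in 9: not divisible by 5.
7: 3756569 = 7·536652 + 5
11: 3756569 = 11·341506 + 3
13: 3756569 = 13·288966 + 11
17: 3756569 = 17·220974 + 11
19: 3756569 = 19·197714 + 3
23: 3756569 = 23·163329 + 2
29: 3756569 = 29·129536 + 25
31: 3756569 = 31·121179 + 20
37: 3756569 = 37·101528 + 33
41: 3756569 = 41·91623 + 26
43: 3756569 = 43·87362 + 3
47: 3756569 = 47·79927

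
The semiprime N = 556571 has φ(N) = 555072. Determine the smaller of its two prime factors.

φ(n) = (p−1)(q−1) = n − (p+q) + 1, so p + q = 556571 − 555072 + 1 = 1500.
p and q are the roots of t² − 1500t + 556571 = 0.
Discriminant: 1500² − 4·556571 = 2250000 − 2226284 = 23716; √23716 = 154.
q = (1500 − 154)/2 = 673, p = (1500 + 154)/2 = 827.
Check: 673 · 827 = 556571.

673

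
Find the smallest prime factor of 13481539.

67

13481539 is odd.
Digit sum 34, not divisible by 3.
Ends in 9: not divisible by 5.
7: 13481539 = 7·1925934 + 1
11: 13481539 = 11·1225594 + 5
13: 13481539 = 13·1037041 + 6
17: 13481539 = 17·793031 + 12
19: 13481539 = 19·709554 + 13
23: 13481539 = 23·586153 + 20
29: 13481539 = 29·464880 + 19
31: 13481539 = 31·434888 + 11
37: 13481539 = 37·364365 + 34
41: 13481539 = 41·328818 + 1
43: 13481539 = 43·313524 + 7
47: 13481539 = 47·286841 + 12
53: 13481539 = 53·254368 + 35
59: 13481539 = 59·228500 + 39
61: 13481539 = 61·221008 + 51
67: 13481539 = 67·201217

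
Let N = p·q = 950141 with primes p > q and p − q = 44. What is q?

Since p = q + 44, we have 950141 = q(q + 44), so q² + 44q − 950141 = 0.
Discriminant: 44² + 4·950141 = 1936 + 3800564 = 3802500; √3802500 = 1950.
q = (−44 + 1950)/2 = 953, and p = q + 44 = 997.
Check: 953 · 997 = 950141.

953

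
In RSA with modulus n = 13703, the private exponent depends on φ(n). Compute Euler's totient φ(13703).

Factor: 13703 = 71 · 193.
φ(13703) = (71−1) · (193−1) = 70 · 192 = 13440.

13440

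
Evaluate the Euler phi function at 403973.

Factor: 403973 = 41 · 59 · 167.
φ(403973) = (41−1) · (59−1) · (167−1) = 40 · 58 · 166 = 385120.

385120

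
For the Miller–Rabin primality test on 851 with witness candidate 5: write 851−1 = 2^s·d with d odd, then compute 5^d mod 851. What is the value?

109

851 − 1 = 850 = 2^1 · 425, so d = 425.
5^1 ≡ 5 (mod 851)
5^2 ≡ 5^2 = 25 ≡ 25 (mod 851)
5^4 ≡ 25^2 = 625 ≡ 625 (mod 851)
5^8 ≡ 625^2 = 390625 ≡ 16 (mod 851)
5^16 ≡ 16^2 = 256 ≡ 256 (mod 851)
5^32 ≡ 256^2 = 65536 ≡ 9 (mod 851)
5^64 ≡ 9^2 = 81 ≡ 81 (mod 851)
5^128 ≡ 81^2 = 6561 ≡ 604 (mod 851)
5^256 ≡ 604^2 = 364816 ≡ 588 (mod 851)
425 = 256 + 128 + 32 + 8 + 1 in binary powers of 2.
So 5^425 ≡ 588 · 604 · 9 · 16 · 5 ≡ 109 (mod 851).
Squaring chain: 109; never reaches −1, so base 5 is a Miller–Rabin witness that 851 is composite.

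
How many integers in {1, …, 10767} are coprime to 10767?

6912

Factor: 10767 = 3 · 37 · 97.
φ(10767) = (3−1) · (37−1) · (97−1) = 2 · 36 · 96 = 6912.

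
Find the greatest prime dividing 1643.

1643 = 31 · 53
53 is prime.
So 1643 = 31 · 53; the largest prime factor is 53.

53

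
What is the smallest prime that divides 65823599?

65823599 is odd.
Digit sum 47, not divisible by 3.
Ends in 9: not divisible by 5.
7: 65823599 = 7·9403371 + 2
11: 65823599 = 11·5983963 + 6
13: 65823599 = 13·5063353 + 10
17: 65823599 = 17·3871976 + 7
19: 65823599 = 19·3464399 + 18
23: 65823599 = 23·2861895 + 14
29: 65823599 = 29·2269779 + 8
31: 65823599 = 31·2123341 + 28
37: 65823599 = 37·1779016 + 7
41: 65823599 = 41·1605453 + 26
43: 65823599 = 43·1530781 + 16
47: 65823599 = 47·1400502 + 5
53: 65823599 = 53·1241954 + 37
59: 65823599 = 59·1115654 + 13
61: 65823599 = 61·1079075 + 24
67: 65823599 = 67·982441 + 52
71: 65823599 = 71·927092 + 67
73: 65823599 = 73·901693 + 10
79: 65823599 = 79·833210 + 9
83: 65823599 = 83·793055 + 34
89: 65823599 = 89·739591

89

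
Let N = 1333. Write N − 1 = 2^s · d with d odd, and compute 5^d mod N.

1333 − 1 = 1332 = 2^2 · 333, so d = 333.
5^1 ≡ 5 (mod 1333)
5^2 ≡ 5^2 = 25 ≡ 25 (mod 1333)
5^4 ≡ 25^2 = 625 ≡ 625 (mod 1333)
5^8 ≡ 625^2 = 390625 ≡ 56 (mod 1333)
5^16 ≡ 56^2 = 3136 ≡ 470 (mod 1333)
5^32 ≡ 470^2 = 220900 ≡ 955 (mod 1333)
5^64 ≡ 955^2 = 912025 ≡ 253 (mod 1333)
5^128 ≡ 253^2 = 64009 ≡ 25 (mod 1333)
5^256 ≡ 25^2 = 625 ≡ 625 (mod 1333)
333 = 256 + 64 + 8 + 4 + 1 in binary powers of 2.
So 5^333 ≡ 625 · 253 · 56 · 625 · 5 ≡ 32 (mod 1333).
Squaring chain: 32 → 1024; never reaches −1, so base 5 is a Miller–Rabin witness that 1333 is composite.

32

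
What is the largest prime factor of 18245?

89

18245 = 5 · 3649
3649 = 41 · 89
89 is prime.
So 18245 = 5 · 41 · 89; the largest prime factor is 89.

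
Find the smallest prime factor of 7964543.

7964543 is odd.
Digit sum 38, not divisible by 3.
Ends in 3: not divisible by 5.
7: 7964543 = 7·1137791 + 6
11: 7964543 = 11·724049 + 4
13: 7964543 = 13·612657 + 2
17: 7964543 = 17·468502 + 9
19: 7964543 = 19·419186 + 9
23: 7964543 = 23·346284 + 11
29: 7964543 = 29·274639 + 12
31: 7964543 = 31·256920 + 23
37: 7964543 = 37·215257 + 34
41: 7964543 = 41·194257 + 6
43: 7964543 = 43·185221 + 40
47: 7964543 = 47·169458 + 17
53: 7964543 = 53·150274 + 21
59: 7964543 = 59·134992 + 15
61: 7964543 = 61·130566 + 17
67: 7964543 = 67·118873 + 52
71: 7964543 = 71·112176 + 47
73: 7964543 = 73·109103 + 24
79: 7964543 = 79·100817

79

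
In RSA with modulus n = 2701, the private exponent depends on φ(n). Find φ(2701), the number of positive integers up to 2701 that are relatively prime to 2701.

2592

Factor: 2701 = 37 · 73.
φ(2701) = (37−1) · (73−1) = 36 · 72 = 2592.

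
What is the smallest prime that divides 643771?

643771 is odd.
Digit sum 28, not divisible by 3.
Ends in 1: not divisible by 5.
7: 643771 = 7·91967 + 2
11: 643771 = 11·58524 + 7
13: 643771 = 13·49520 + 11
17: 643771 = 17·37868 + 15
19: 643771 = 19·33882 + 13
23: 643771 = 23·27990 + 1
29: 643771 = 29·22199

29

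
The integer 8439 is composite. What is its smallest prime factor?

3

8439 is odd.
Digit sum 24, divisible by 3.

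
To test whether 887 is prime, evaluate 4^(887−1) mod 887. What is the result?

1

4^1 ≡ 4 (mod 887)
4^2 ≡ 4^2 = 16 ≡ 16 (mod 887)
4^4 ≡ 16^2 = 256 ≡ 256 (mod 887)
4^8 ≡ 256^2 = 65536 ≡ 785 (mod 887)
4^16 ≡ 785^2 = 616225 ≡ 647 (mod 887)
4^32 ≡ 647^2 = 418609 ≡ 832 (mod 887)
4^64 ≡ 832^2 = 692224 ≡ 364 (mod 887)
4^128 ≡ 364^2 = 132496 ≡ 333 (mod 887)
4^256 ≡ 333^2 = 110889 ≡ 14 (mod 887)
4^512 ≡ 14^2 = 196 ≡ 196 (mod 887)
886 = 512 + 256 + 64 + 32 + 16 + 4 + 2 in binary powers of 2.
So 4^886 ≡ 196 · 14 · 364 · 832 · 647 · 256 · 16 ≡ 1 (mod 887).
Since the result is 1, base 4 gives no evidence that 887 is composite.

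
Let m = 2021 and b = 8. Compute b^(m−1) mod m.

1860

8^1 ≡ 8 (mod 2021)
8^2 ≡ 8^2 = 64 ≡ 64 (mod 2021)
8^4 ≡ 64^2 = 4096 ≡ 54 (mod 2021)
8^8 ≡ 54^2 = 2916 ≡ 895 (mod 2021)
8^16 ≡ 895^2 = 801025 ≡ 709 (mod 2021)
8^32 ≡ 709^2 = 502681 ≡ 1473 (mod 2021)
8^64 ≡ 1473^2 = 2169729 ≡ 1196 (mod 2021)
8^128 ≡ 1196^2 = 1430416 ≡ 1569 (mod 2021)
8^256 ≡ 1569^2 = 2461761 ≡ 183 (mod 2021)
8^512 ≡ 183^2 = 33489 ≡ 1153 (mod 2021)
8^1024 ≡ 1153^2 = 1329409 ≡ 1612 (mod 2021)
2020 = 1024 + 512 + 256 + 128 + 64 + 32 + 4 in binary powers of 2.
So 8^2020 ≡ 1612 · 1153 · 183 · 1569 · 1196 · 1473 · 54 ≡ 1860 (mod 2021).
Since 1860 ≠ 1, base 8 is a Fermat witness: 2021 is composite.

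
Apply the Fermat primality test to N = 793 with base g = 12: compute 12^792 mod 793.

729

12^1 ≡ 12 (mod 793)
12^2 ≡ 12^2 = 144 ≡ 144 (mod 793)
12^4 ≡ 144^2 = 20736 ≡ 118 (mod 793)
12^8 ≡ 118^2 = 13924 ≡ 443 (mod 793)
12^16 ≡ 443^2 = 196249 ≡ 378 (mod 793)
12^32 ≡ 378^2 = 142884 ≡ 144 (mod 793)
12^64 ≡ 144^2 = 20736 ≡ 118 (mod 793)
12^128 ≡ 118^2 = 13924 ≡ 443 (mod 793)
12^256 ≡ 443^2 = 196249 ≡ 378 (mod 793)
12^512 ≡ 378^2 = 142884 ≡ 144 (mod 793)
792 = 512 + 256 + 16 + 8 in binary powers of 2.
So 12^792 ≡ 144 · 378 · 378 · 443 ≡ 729 (mod 793).
Since 729 ≠ 1, base 12 is a Fermat witness: 793 is composite.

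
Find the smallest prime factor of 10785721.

10785721 is odd.
Digit sum 31, not divisible by 3.
Ends in 1: not divisible by 5.
7: 10785721 = 7·1540817 + 2
11: 10785721 = 11·980520 + 1
13: 10785721 = 13·829670 + 11
17: 10785721 = 17·634454 + 3
19: 10785721 = 19·567669 + 10
23: 10785721 = 23·468944 + 9
29: 10785721 = 29·371921 + 12
31: 10785721 = 31·347926 + 15
37: 10785721 = 37·291505 + 36
41: 10785721 = 41·263066 + 15
43: 10785721 = 43·250830 + 31
47: 10785721 = 47·229483 + 20
53: 10785721 = 53·203504 + 9
59: 10785721 = 59·182808 + 49
61: 10785721 = 61·176815 + 6
67: 10785721 = 67·160980 + 61
71: 10785721 = 71·151911 + 40
73: 10785721 = 73·147749 + 44
79: 10785721 = 79·136528 + 9
83: 10785721 = 83·129948 + 37
89: 10785721 = 89·121187 + 78
97: 10785721 = 97·111193

97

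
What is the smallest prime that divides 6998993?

59

6998993 is odd.
Digit sum 53, not divisible by 3.
Ends in 3: not divisible by 5.
7: 6998993 = 7·999856 + 1
11: 6998993 = 11·636272 + 1
13: 6998993 = 13·538384 + 1
17: 6998993 = 17·411705 + 8
19: 6998993 = 19·368368 + 1
23: 6998993 = 23·304304 + 1
29: 6998993 = 29·241344 + 17
31: 6998993 = 31·225773 + 30
37: 6998993 = 37·189161 + 36
41: 6998993 = 41·170707 + 6
43: 6998993 = 43·162767 + 12
47: 6998993 = 47·148914 + 35
53: 6998993 = 53·132056 + 25
59: 6998993 = 59·118627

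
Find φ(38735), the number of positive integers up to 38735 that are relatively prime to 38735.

30240

Factor: 38735 = 5 · 61 · 127.
φ(38735) = (5−1) · (61−1) · (127−1) = 4 · 60 · 126 = 30240.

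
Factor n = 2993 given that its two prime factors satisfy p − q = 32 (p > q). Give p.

Since p = q + 32, we have 2993 = q(q + 32), so q² + 32q − 2993 = 0.
Discriminant: 32² + 4·2993 = 1024 + 11972 = 12996; √12996 = 114.
q = (−32 + 114)/2 = 41, and p = q + 32 = 73.
Check: 41 · 73 = 2993.

73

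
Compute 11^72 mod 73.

11^1 ≡ 11 (mod 73)
11^2 ≡ 11^2 = 121 ≡ 48 (mod 73)
11^4 ≡ 48^2 = 2304 ≡ 41 (mod 73)
11^8 ≡ 41^2 = 1681 ≡ 2 (mod 73)
11^16 ≡ 2^2 = 4 ≡ 4 (mod 73)
11^32 ≡ 4^2 = 16 ≡ 16 (mod 73)
11^64 ≡ 16^2 = 256 ≡ 37 (mod 73)
72 = 64 + 8 in binary powers of 2.
So 11^72 ≡ 37 · 2 ≡ 1 (mod 73).
Since the result is 1, base 11 gives no evidence that 73 is composite.

1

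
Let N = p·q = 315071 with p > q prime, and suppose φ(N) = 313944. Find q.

φ(n) = (p−1)(q−1) = n − (p+q) + 1, so p + q = 315071 − 313944 + 1 = 1128.
p and q are the roots of t² − 1128t + 315071 = 0.
Discriminant: 1128² − 4·315071 = 1272384 − 1260284 = 12100; √12100 = 110.
q = (1128 − 110)/2 = 509, p = (1128 + 110)/2 = 619.
Check: 509 · 619 = 315071.

509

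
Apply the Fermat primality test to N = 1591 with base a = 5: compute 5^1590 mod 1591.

5^1 ≡ 5 (mod 1591)
5^2 ≡ 5^2 = 25 ≡ 25 (mod 1591)
5^4 ≡ 25^2 = 625 ≡ 625 (mod 1591)
5^8 ≡ 625^2 = 390625 ≡ 830 (mod 1591)
5^16 ≡ 830^2 = 688900 ≡ 1588 (mod 1591)
5^32 ≡ 1588^2 = 2521744 ≡ 9 (mod 1591)
5^64 ≡ 9^2 = 81 ≡ 81 (mod 1591)
5^128 ≡ 81^2 = 6561 ≡ 197 (mod 1591)
5^256 ≡ 197^2 = 38809 ≡ 625 (mod 1591)
5^512 ≡ 625^2 = 390625 ≡ 830 (mod 1591)
5^1024 ≡ 830^2 = 688900 ≡ 1588 (mod 1591)
1590 = 1024 + 512 + 32 + 16 + 4 + 2 in binary powers of 2.
So 5^1590 ≡ 1588 · 830 · 9 · 1588 · 625 · 25 ≡ 1454 (mod 1591).
Since 1454 ≠ 1, base 5 is a Fermat witness: 1591 is composite.

1454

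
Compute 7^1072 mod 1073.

7^1 ≡ 7 (mod 1073)
7^2 ≡ 7^2 = 49 ≡ 49 (mod 1073)
7^4 ≡ 49^2 = 2401 ≡ 255 (mod 1073)
7^8 ≡ 255^2 = 65025 ≡ 645 (mod 1073)
7^16 ≡ 645^2 = 416025 ≡ 774 (mod 1073)
7^32 ≡ 774^2 = 599076 ≡ 342 (mod 1073)
7^64 ≡ 342^2 = 116964 ≡ 7 (mod 1073)
7^128 ≡ 7^2 = 49 ≡ 49 (mod 1073)
7^256 ≡ 49^2 = 2401 ≡ 255 (mod 1073)
7^512 ≡ 255^2 = 65025 ≡ 645 (mod 1073)
7^1024 ≡ 645^2 = 416025 ≡ 774 (mod 1073)
1072 = 1024 + 32 + 16 in binary powers of 2.
So 7^1072 ≡ 774 · 342 · 774 ≡ 7 (mod 1073).
Since 7 ≠ 1, base 7 is a Fermat witness: 1073 is composite.

7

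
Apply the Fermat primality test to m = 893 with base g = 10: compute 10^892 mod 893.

332

10^1 ≡ 10 (mod 893)
10^2 ≡ 10^2 = 100 ≡ 100 (mod 893)
10^4 ≡ 100^2 = 10000 ≡ 177 (mod 893)
10^8 ≡ 177^2 = 31329 ≡ 74 (mod 893)
10^16 ≡ 74^2 = 5476 ≡ 118 (mod 893)
10^32 ≡ 118^2 = 13924 ≡ 529 (mod 893)
10^64 ≡ 529^2 = 279841 ≡ 332 (mod 893)
10^128 ≡ 332^2 = 110224 ≡ 385 (mod 893)
10^256 ≡ 385^2 = 148225 ≡ 880 (mod 893)
10^512 ≡ 880^2 = 774400 ≡ 169 (mod 893)
892 = 512 + 256 + 64 + 32 + 16 + 8 + 4 in binary powers of 2.
So 10^892 ≡ 169 · 880 · 332 · 529 · 118 · 74 · 177 ≡ 332 (mod 893).
Since 332 ≠ 1, base 10 is a Fermat witness: 893 is composite.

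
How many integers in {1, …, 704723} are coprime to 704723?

672840

Factor: 704723 = 31 · 127 · 179.
φ(704723) = (31−1) · (127−1) · (179−1) = 30 · 126 · 178 = 672840.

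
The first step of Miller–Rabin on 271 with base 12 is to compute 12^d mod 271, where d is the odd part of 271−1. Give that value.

271 − 1 = 270 = 2^1 · 135, so d = 135.
12^1 ≡ 12 (mod 271)
12^2 ≡ 12^2 = 144 ≡ 144 (mod 271)
12^4 ≡ 144^2 = 20736 ≡ 140 (mod 271)
12^8 ≡ 140^2 = 19600 ≡ 88 (mod 271)
12^16 ≡ 88^2 = 7744 ≡ 156 (mod 271)
12^32 ≡ 156^2 = 24336 ≡ 217 (mod 271)
12^64 ≡ 217^2 = 47089 ≡ 206 (mod 271)
12^128 ≡ 206^2 = 42436 ≡ 160 (mod 271)
135 = 128 + 4 + 2 + 1 in binary powers of 2.
So 12^135 ≡ 160 · 140 · 144 · 12 ≡ 270 (mod 271).
Since 12^d ≡ 270 (mod 271), base 12 does not prove 271 composite.

270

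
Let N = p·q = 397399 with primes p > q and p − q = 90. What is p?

Since p = q + 90, we have 397399 = q(q + 90), so q² + 90q − 397399 = 0.
Discriminant: 90² + 4·397399 = 8100 + 1589596 = 1597696; √1597696 = 1264.
q = (−90 + 1264)/2 = 587, and p = q + 90 = 677.
Check: 587 · 677 = 397399.

677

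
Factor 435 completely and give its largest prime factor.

29

435 = 3 · 145
145 = 5 · 29
29 is prime.
So 435 = 3 · 5 · 29; the largest prime factor is 29.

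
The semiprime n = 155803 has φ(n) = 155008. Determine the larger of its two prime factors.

449

φ(n) = (p−1)(q−1) = n − (p+q) + 1, so p + q = 155803 − 155008 + 1 = 796.
p and q are the roots of t² − 796t + 155803 = 0.
Discriminant: 796² − 4·155803 = 633616 − 623212 = 10404; √10404 = 102.
q = (796 − 102)/2 = 347, p = (796 + 102)/2 = 449.
Check: 347 · 449 = 155803.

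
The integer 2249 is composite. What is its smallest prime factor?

13

2249 is odd.
Digit sum 17, not divisible by 3.
Ends in 9: not divisible by 5.
7: 2249 = 7·321 + 2
11: 2249 = 11·204 + 5
13: 2249 = 13·173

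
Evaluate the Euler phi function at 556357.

530400

Factor: 556357 = 31 · 131 · 137.
φ(556357) = (31−1) · (131−1) · (137−1) = 30 · 130 · 136 = 530400.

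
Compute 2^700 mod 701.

1

2^1 ≡ 2 (mod 701)
2^2 ≡ 2^2 = 4 ≡ 4 (mod 701)
2^4 ≡ 4^2 = 16 ≡ 16 (mod 701)
2^8 ≡ 16^2 = 256 ≡ 256 (mod 701)
2^16 ≡ 256^2 = 65536 ≡ 343 (mod 701)
2^32 ≡ 343^2 = 117649 ≡ 582 (mod 701)
2^64 ≡ 582^2 = 338724 ≡ 141 (mod 701)
2^128 ≡ 141^2 = 19881 ≡ 253 (mod 701)
2^256 ≡ 253^2 = 64009 ≡ 218 (mod 701)
2^512 ≡ 218^2 = 47524 ≡ 557 (mod 701)
700 = 512 + 128 + 32 + 16 + 8 + 4 in binary powers of 2.
So 2^700 ≡ 557 · 253 · 582 · 343 · 256 · 16 ≡ 1 (mod 701).
Since the result is 1, base 2 gives no evidence that 701 is composite.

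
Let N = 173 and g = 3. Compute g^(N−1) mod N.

1

3^1 ≡ 3 (mod 173)
3^2 ≡ 3^2 = 9 ≡ 9 (mod 173)
3^4 ≡ 9^2 = 81 ≡ 81 (mod 173)
3^8 ≡ 81^2 = 6561 ≡ 160 (mod 173)
3^16 ≡ 160^2 = 25600 ≡ 169 (mod 173)
3^32 ≡ 169^2 = 28561 ≡ 16 (mod 173)
3^64 ≡ 16^2 = 256 ≡ 83 (mod 173)
3^128 ≡ 83^2 = 6889 ≡ 142 (mod 173)
172 = 128 + 32 + 8 + 4 in binary powers of 2.
So 3^172 ≡ 142 · 16 · 160 · 81 ≡ 1 (mod 173).
Since the result is 1, base 3 gives no evidence that 173 is composite.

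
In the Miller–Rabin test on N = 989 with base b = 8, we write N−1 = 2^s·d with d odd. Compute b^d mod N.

989 − 1 = 988 = 2^2 · 247, so d = 247.
8^1 ≡ 8 (mod 989)
8^2 ≡ 8^2 = 64 ≡ 64 (mod 989)
8^4 ≡ 64^2 = 4096 ≡ 140 (mod 989)
8^8 ≡ 140^2 = 19600 ≡ 809 (mod 989)
8^16 ≡ 809^2 = 654481 ≡ 752 (mod 989)
8^32 ≡ 752^2 = 565504 ≡ 785 (mod 989)
8^64 ≡ 785^2 = 616225 ≡ 78 (mod 989)
8^128 ≡ 78^2 = 6084 ≡ 150 (mod 989)
247 = 128 + 64 + 32 + 16 + 4 + 2 + 1 in binary powers of 2.
So 8^247 ≡ 150 · 78 · 785 · 752 · 140 · 64 · 8 ≡ 108 (mod 989).
Squaring chain: 108 → 785; never reaches −1, so base 8 is a Miller–Rabin witness that 989 is composite.

108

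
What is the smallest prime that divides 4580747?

4580747 is odd.
Digit sum 35, not divisible by 3.
Ends in 7: not divisible by 5.
7: 4580747 = 7·654392 + 3
11: 4580747 = 11·416431 + 6
13: 4580747 = 13·352365 + 2
17: 4580747 = 17·269455 + 12
19: 4580747 = 19·241091 + 18
23: 4580747 = 23·199162 + 21
29: 4580747 = 29·157956 + 23
31: 4580747 = 31·147766 + 1
37: 4580747 = 37·123803 + 36
41: 4580747 = 41·111725 + 22
43: 4580747 = 43·106529

43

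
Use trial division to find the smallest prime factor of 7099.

7099 is odd.
Digit sum 25, not divisible by 3.
Ends in 9: not divisible by 5.
7: 7099 = 7·1014 + 1
11: 7099 = 11·645 + 4
13: 7099 = 13·546 + 1
17: 7099 = 17·417 + 10
19: 7099 = 19·373 + 12
23: 7099 = 23·308 + 15
29: 7099 = 29·244 + 23
31: 7099 = 31·229

31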